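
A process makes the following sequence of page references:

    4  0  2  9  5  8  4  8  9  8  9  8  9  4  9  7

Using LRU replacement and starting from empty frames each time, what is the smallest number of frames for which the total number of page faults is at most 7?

6

f=1: 16 faults
f=2: 10 faults
f=3: 9 faults
f=4: 8 faults
f=5: 8 faults
f=6: 7 faults
f=7: 7 faults
Smallest f with faults ≤ 7 is 6.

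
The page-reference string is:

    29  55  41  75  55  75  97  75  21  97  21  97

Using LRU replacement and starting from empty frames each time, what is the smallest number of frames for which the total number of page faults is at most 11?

f=1: 12 faults
f=2: 8 faults
f=3: 6 faults
f=4: 6 faults
f=5: 6 faults
f=6: 6 faults
Smallest f with faults ≤ 11 is 2.

2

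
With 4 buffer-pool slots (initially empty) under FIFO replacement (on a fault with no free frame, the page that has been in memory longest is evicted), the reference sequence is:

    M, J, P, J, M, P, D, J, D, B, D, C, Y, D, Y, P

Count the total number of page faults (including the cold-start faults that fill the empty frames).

8

M -> fault, frames {M}
J -> fault, frames {M,J}
P -> fault, frames {M,J,P}
J -> hit
M -> hit
P -> hit
D -> fault, frames {M,J,P,D}
J -> hit
D -> hit
B -> fault, evict M, frames {J,P,D,B}
D -> hit
C -> fault, evict J, frames {P,D,B,C}
Y -> fault, evict P, frames {D,B,C,Y}
D -> hit
Y -> hit
P -> fault, evict D, frames {B,C,Y,P}
Page faults: 8.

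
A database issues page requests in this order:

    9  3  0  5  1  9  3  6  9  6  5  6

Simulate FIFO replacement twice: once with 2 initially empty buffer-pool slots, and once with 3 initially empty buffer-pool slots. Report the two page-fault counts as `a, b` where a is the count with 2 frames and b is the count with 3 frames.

11, 9

2 frames: F F F F F F F F F . F F → 11 faults.
3 frames: F F F F F F F F . . F . → 9 faults.
9 < 11: adding a frame reduced faults, as is typical.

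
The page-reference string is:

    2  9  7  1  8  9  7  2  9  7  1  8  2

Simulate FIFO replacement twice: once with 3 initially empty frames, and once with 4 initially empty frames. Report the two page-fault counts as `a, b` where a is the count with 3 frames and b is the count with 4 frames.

10, 11

3 frames: F F F F F F F F . . F F . → 10 faults.
4 frames: F F F F F . . F F F F F F → 11 faults.
11 > 10: adding a frame increased faults — Belady's anomaly.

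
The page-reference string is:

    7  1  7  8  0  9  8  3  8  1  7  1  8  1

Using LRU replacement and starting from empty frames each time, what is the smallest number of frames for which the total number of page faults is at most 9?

f=1: 14 faults
f=2: 10 faults
f=3: 8 faults
f=4: 8 faults
f=5: 8 faults
f=6: 6 faults
Smallest f with faults ≤ 9 is 3.

3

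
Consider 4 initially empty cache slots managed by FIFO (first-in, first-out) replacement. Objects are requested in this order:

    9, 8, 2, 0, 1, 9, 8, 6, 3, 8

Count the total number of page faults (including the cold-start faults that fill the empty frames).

9: fault, frames {9}
8: fault, frames {9,8}
2: fault, frames {9,8,2}
0: fault, frames {9,8,2,0}
1: fault, evict 9, frames {8,2,0,1}
9: fault, evict 8, frames {2,0,1,9}
8: fault, evict 2, frames {0,1,9,8}
6: fault, evict 0, frames {1,9,8,6}
3: fault, evict 1, frames {9,8,6,3}
8: hit
Page faults: 9.

9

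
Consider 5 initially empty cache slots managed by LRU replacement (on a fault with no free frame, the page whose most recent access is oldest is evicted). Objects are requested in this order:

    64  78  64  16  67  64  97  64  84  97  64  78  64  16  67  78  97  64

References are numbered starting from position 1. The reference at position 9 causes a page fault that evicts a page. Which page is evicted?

pos 1: 64 -> fault, frames {64}
pos 2: 78 -> fault, frames {64,78}
pos 3: 64 -> hit
pos 4: 16 -> fault, frames {78,64,16}
pos 5: 67 -> fault, frames {78,64,16,67}
pos 6: 64 -> hit
pos 7: 97 -> fault, frames {78,16,67,64,97}
pos 8: 64 -> hit
pos 9: 84 -> fault, evict 78, frames {16,67,97,64,84}
At position 9, page 78 is evicted.

78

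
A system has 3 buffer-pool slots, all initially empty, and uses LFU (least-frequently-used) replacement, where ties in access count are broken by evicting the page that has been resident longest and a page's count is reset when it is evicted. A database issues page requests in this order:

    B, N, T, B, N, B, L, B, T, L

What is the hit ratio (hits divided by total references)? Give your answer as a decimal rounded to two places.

0.40

B → fault, frames (B)
N → fault, frames (B N)
T → fault, frames (B N T)
B → hit
N → hit
B → hit
L → fault, evict T, frames (B N L)
B → hit
T → fault, evict L, frames (B N T)
L → fault, evict T, frames (B N L)
Hits: 4 of 10 references → 4/10 = 0.4000.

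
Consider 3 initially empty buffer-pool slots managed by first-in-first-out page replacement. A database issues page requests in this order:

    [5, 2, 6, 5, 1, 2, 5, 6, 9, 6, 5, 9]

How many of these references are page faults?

7

5: fault, frames {5}
2: fault, frames {5,2}
6: fault, frames {5,2,6}
5: hit
1: fault, evict 5, frames {2,6,1}
2: hit
5: fault, evict 2, frames {6,1,5}
6: hit
9: fault, evict 6, frames {1,5,9}
6: fault, evict 1, frames {5,9,6}
5: hit
9: hit
Page faults: 7.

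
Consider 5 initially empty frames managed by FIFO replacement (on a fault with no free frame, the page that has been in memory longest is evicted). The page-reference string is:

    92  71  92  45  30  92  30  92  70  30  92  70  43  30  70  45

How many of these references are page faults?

6

92 → miss, frames (92)
71 → miss, frames (92 71)
92 → hit
45 → miss, frames (92 71 45)
30 → miss, frames (92 71 45 30)
92 → hit
30 → hit
92 → hit
70 → miss, frames (92 71 45 30 70)
30 → hit
92 → hit
70 → hit
43 → miss, evict 92, frames (71 45 30 70 43)
30 → hit
70 → hit
45 → hit
Page faults: 6.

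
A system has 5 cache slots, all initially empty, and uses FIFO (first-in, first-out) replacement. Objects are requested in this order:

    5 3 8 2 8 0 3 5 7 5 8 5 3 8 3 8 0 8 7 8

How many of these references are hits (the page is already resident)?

11

5: miss, frames (5)
3: miss, frames (5 3)
8: miss, frames (5 3 8)
2: miss, frames (5 3 8 2)
8: hit
0: miss, frames (5 3 8 2 0)
3: hit
5: hit
7: miss, evict 5, frames (3 8 2 0 7)
5: miss, evict 3, frames (8 2 0 7 5)
8: hit
5: hit
3: miss, evict 8, frames (2 0 7 5 3)
8: miss, evict 2, frames (0 7 5 3 8)
3: hit
8: hit
0: hit
8: hit
7: hit
8: hit
Hits: 11.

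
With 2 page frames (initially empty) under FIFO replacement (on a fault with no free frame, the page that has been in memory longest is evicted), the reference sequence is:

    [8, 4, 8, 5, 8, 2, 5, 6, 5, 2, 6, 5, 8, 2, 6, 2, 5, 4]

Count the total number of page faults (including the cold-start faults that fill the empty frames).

14

8: fault, frames {8}
4: fault, frames {8,4}
8: hit
5: fault, evict 8, frames {4,5}
8: fault, evict 4, frames {5,8}
2: fault, evict 5, frames {8,2}
5: fault, evict 8, frames {2,5}
6: fault, evict 2, frames {5,6}
5: hit
2: fault, evict 5, frames {6,2}
6: hit
5: fault, evict 6, frames {2,5}
8: fault, evict 2, frames {5,8}
2: fault, evict 5, frames {8,2}
6: fault, evict 8, frames {2,6}
2: hit
5: fault, evict 2, frames {6,5}
4: fault, evict 6, frames {5,4}
Page faults: 14.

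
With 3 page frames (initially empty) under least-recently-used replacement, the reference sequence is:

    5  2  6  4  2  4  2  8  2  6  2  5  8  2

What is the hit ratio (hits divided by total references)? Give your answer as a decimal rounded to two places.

5: miss, frames [5]
2: miss, frames [5, 2]
6: miss, frames [5, 2, 6]
4: miss, evict 5, frames [2, 6, 4]
2: hit
4: hit
2: hit
8: miss, evict 6, frames [4, 2, 8]
2: hit
6: miss, evict 4, frames [8, 2, 6]
2: hit
5: miss, evict 8, frames [6, 2, 5]
8: miss, evict 6, frames [2, 5, 8]
2: hit
Hits: 6 of 14 references → 6/14 = 0.4286.

0.43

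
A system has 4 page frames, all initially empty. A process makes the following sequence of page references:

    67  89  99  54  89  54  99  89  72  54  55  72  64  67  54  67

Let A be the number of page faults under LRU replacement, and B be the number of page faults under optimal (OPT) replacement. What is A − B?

Under LRU: F F F F . . . . F . F . F F F . → 9 faults.
Under OPT: F F F F . . . . F . F . F . . . → 7 faults.
A − B = 9 − 7 = 2.

2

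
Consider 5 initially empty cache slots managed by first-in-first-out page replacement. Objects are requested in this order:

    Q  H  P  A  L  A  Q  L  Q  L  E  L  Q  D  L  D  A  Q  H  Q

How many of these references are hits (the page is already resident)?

11

Q -> miss, frames {Q}
H -> miss, frames {Q,H}
P -> miss, frames {Q,H,P}
A -> miss, frames {Q,H,P,A}
L -> miss, frames {Q,H,P,A,L}
A -> hit
Q -> hit
L -> hit
Q -> hit
L -> hit
E -> miss, evict Q, frames {H,P,A,L,E}
L -> hit
Q -> miss, evict H, frames {P,A,L,E,Q}
D -> miss, evict P, frames {A,L,E,Q,D}
L -> hit
D -> hit
A -> hit
Q -> hit
H -> miss, evict A, frames {L,E,Q,D,H}
Q -> hit
Hits: 11.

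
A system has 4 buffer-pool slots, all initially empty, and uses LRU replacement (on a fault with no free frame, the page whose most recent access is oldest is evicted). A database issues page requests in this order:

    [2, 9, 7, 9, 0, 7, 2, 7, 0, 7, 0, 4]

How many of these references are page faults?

2 → miss, frames {2}
9 → miss, frames {2,9}
7 → miss, frames {2,9,7}
9 → hit
0 → miss, frames {2,7,9,0}
7 → hit
2 → hit
7 → hit
0 → hit
7 → hit
0 → hit
4 → miss, evict 9, frames {2,7,0,4}
Page faults: 5.

5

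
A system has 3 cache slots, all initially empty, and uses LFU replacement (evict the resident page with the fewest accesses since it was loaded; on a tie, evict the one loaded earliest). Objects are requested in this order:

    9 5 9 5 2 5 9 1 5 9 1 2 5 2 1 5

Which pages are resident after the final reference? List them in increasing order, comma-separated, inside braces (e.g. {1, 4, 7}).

9: fault, frames [9]
5: fault, frames [9, 5]
9: hit
5: hit
2: fault, frames [9, 5, 2]
5: hit
9: hit
1: fault, evict 2, frames [9, 5, 1]
5: hit
9: hit
1: hit
2: fault, evict 1, frames [9, 5, 2]
5: hit
2: hit
1: fault, evict 2, frames [9, 5, 1]
5: hit

{1, 5, 9}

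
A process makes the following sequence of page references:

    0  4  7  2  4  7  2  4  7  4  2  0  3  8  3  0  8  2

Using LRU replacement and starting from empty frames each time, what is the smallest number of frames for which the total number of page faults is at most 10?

3

f=1: 18 faults
f=2: 16 faults
f=3: 8 faults
f=4: 6 faults
f=5: 6 faults
f=6: 6 faults
Smallest f with faults ≤ 10 is 3.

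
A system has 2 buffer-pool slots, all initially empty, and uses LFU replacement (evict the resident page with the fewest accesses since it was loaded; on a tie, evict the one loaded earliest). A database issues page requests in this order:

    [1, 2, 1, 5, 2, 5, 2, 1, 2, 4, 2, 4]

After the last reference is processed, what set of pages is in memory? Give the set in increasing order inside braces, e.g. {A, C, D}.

1 -> miss, frames (1)
2 -> miss, frames (1 2)
1 -> hit
5 -> miss, evict 2, frames (1 5)
2 -> miss, evict 5, frames (1 2)
5 -> miss, evict 2, frames (1 5)
2 -> miss, evict 5, frames (1 2)
1 -> hit
2 -> hit
4 -> miss, evict 2, frames (1 4)
2 -> miss, evict 4, frames (1 2)
4 -> miss, evict 2, frames (1 4)

{1, 4}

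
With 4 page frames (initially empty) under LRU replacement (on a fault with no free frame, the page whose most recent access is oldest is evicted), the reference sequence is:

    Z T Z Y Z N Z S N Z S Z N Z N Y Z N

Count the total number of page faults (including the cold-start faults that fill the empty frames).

5

Z -> miss, frames {Z}
T -> miss, frames {Z,T}
Z -> hit
Y -> miss, frames {T,Z,Y}
Z -> hit
N -> miss, frames {T,Y,Z,N}
Z -> hit
S -> miss, evict T, frames {Y,N,Z,S}
N -> hit
Z -> hit
S -> hit
Z -> hit
N -> hit
Z -> hit
N -> hit
Y -> hit
Z -> hit
N -> hit
Page faults: 5.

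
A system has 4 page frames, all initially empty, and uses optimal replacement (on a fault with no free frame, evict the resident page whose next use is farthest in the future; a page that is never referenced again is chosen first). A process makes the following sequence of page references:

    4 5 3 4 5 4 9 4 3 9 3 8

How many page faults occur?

5

4 -> fault, frames (4)
5 -> fault, frames (4 5)
3 -> fault, frames (4 5 3)
4 -> hit
5 -> hit
4 -> hit
9 -> fault, frames (4 5 3 9)
4 -> hit
3 -> hit
9 -> hit
3 -> hit
8 -> fault, evict 9, frames (4 5 3 8)
Page faults: 5.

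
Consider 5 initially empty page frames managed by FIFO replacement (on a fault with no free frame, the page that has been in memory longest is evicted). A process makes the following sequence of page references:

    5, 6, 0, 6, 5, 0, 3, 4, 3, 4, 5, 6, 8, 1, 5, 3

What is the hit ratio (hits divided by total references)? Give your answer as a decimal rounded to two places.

5 -> miss, frames [5]
6 -> miss, frames [5, 6]
0 -> miss, frames [5, 6, 0]
6 -> hit
5 -> hit
0 -> hit
3 -> miss, frames [5, 6, 0, 3]
4 -> miss, frames [5, 6, 0, 3, 4]
3 -> hit
4 -> hit
5 -> hit
6 -> hit
8 -> miss, evict 5, frames [6, 0, 3, 4, 8]
1 -> miss, evict 6, frames [0, 3, 4, 8, 1]
5 -> miss, evict 0, frames [3, 4, 8, 1, 5]
3 -> hit
Hits: 8 of 16 references → 8/16 = 0.5000.

0.50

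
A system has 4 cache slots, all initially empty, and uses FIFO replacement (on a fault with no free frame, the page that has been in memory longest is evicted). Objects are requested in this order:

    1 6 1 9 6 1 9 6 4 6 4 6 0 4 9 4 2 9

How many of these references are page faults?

1 → miss, frames (1)
6 → miss, frames (1 6)
1 → hit
9 → miss, frames (1 6 9)
6 → hit
1 → hit
9 → hit
6 → hit
4 → miss, frames (1 6 9 4)
6 → hit
4 → hit
6 → hit
0 → miss, evict 1, frames (6 9 4 0)
4 → hit
9 → hit
4 → hit
2 → miss, evict 6, frames (9 4 0 2)
9 → hit
Page faults: 6.

6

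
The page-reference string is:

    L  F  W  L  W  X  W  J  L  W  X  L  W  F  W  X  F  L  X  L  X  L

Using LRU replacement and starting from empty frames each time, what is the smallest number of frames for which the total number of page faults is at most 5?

5

f=1: 22 faults
f=2: 16 faults
f=3: 10 faults
f=4: 6 faults
f=5: 5 faults
Smallest f with faults ≤ 5 is 5.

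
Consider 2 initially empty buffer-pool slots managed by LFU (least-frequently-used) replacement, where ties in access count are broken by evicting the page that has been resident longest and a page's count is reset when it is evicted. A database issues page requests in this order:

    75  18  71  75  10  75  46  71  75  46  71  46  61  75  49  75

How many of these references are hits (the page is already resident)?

75: fault, frames (75)
18: fault, frames (75 18)
71: fault, evict 75, frames (18 71)
75: fault, evict 18, frames (71 75)
10: fault, evict 71, frames (75 10)
75: hit
46: fault, evict 10, frames (75 46)
71: fault, evict 46, frames (75 71)
75: hit
46: fault, evict 71, frames (75 46)
71: fault, evict 46, frames (75 71)
46: fault, evict 71, frames (75 46)
61: fault, evict 46, frames (75 61)
75: hit
49: fault, evict 61, frames (75 49)
75: hit
Hits: 4.

4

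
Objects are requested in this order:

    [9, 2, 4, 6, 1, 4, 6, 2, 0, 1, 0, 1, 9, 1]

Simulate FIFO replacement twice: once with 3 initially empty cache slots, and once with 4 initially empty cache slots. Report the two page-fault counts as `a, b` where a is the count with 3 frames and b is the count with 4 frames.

9, 7

3 frames: F F F F F . . F F . . . F F → 9 faults.
4 frames: F F F F F . . . F . . . F . → 7 faults.
7 < 9: adding a frame reduced faults, as is typical.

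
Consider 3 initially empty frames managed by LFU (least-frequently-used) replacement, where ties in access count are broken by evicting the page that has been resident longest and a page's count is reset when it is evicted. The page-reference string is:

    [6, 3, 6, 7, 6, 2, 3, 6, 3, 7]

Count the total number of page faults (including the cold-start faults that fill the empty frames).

6

6 -> miss, frames [6]
3 -> miss, frames [6, 3]
6 -> hit
7 -> miss, frames [6, 3, 7]
6 -> hit
2 -> miss, evict 3, frames [6, 7, 2]
3 -> miss, evict 7, frames [6, 2, 3]
6 -> hit
3 -> hit
7 -> miss, evict 2, frames [6, 3, 7]
Page faults: 6.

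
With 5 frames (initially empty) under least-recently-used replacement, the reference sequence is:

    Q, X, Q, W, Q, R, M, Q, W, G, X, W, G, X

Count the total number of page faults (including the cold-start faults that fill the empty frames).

Q → miss, frames {Q}
X → miss, frames {Q,X}
Q → hit
W → miss, frames {X,Q,W}
Q → hit
R → miss, frames {X,W,Q,R}
M → miss, frames {X,W,Q,R,M}
Q → hit
W → hit
G → miss, evict X, frames {R,M,Q,W,G}
X → miss, evict R, frames {M,Q,W,G,X}
W → hit
G → hit
X → hit
Page faults: 7.

7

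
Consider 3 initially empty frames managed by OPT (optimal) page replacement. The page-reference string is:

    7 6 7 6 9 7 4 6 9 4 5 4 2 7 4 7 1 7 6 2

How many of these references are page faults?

9

7: fault, frames (7)
6: fault, frames (7 6)
7: hit
6: hit
9: fault, frames (7 6 9)
7: hit
4: fault, evict 7, frames (6 9 4)
6: hit
9: hit
4: hit
5: fault, evict 9, frames (6 4 5)
4: hit
2: fault, evict 5, frames (6 4 2)
7: fault, evict 2, frames (6 4 7)
4: hit
7: hit
1: fault, evict 4, frames (6 7 1)
7: hit
6: hit
2: fault, evict 1, frames (6 7 2)
Page faults: 9.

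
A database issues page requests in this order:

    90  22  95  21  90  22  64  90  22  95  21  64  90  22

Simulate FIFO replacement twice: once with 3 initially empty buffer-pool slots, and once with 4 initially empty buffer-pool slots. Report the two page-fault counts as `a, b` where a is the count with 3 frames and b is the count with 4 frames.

3 frames: F F F F F F F . . F F . F F → 11 faults.
4 frames: F F F F . . F F F F F F F F → 12 faults.
12 > 11: adding a frame increased faults — Belady's anomaly.

11, 12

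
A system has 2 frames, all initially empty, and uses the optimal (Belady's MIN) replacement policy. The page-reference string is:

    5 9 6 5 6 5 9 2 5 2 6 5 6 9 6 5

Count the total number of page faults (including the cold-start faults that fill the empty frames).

5 → fault, frames (5)
9 → fault, frames (5 9)
6 → fault, evict 9, frames (5 6)
5 → hit
6 → hit
5 → hit
9 → fault, evict 6, frames (5 9)
2 → fault, evict 9, frames (5 2)
5 → hit
2 → hit
6 → fault, evict 2, frames (5 6)
5 → hit
6 → hit
9 → fault, evict 5, frames (6 9)
6 → hit
5 → fault, evict 9, frames (6 5)
Page faults: 8.

8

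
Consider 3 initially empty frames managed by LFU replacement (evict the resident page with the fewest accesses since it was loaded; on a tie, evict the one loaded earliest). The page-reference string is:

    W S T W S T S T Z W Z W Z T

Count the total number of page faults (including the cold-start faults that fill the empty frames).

8

W -> fault, frames (W)
S -> fault, frames (W S)
T -> fault, frames (W S T)
W -> hit
S -> hit
T -> hit
S -> hit
T -> hit
Z -> fault, evict W, frames (S T Z)
W -> fault, evict Z, frames (S T W)
Z -> fault, evict W, frames (S T Z)
W -> fault, evict Z, frames (S T W)
Z -> fault, evict W, frames (S T Z)
T -> hit
Page faults: 8.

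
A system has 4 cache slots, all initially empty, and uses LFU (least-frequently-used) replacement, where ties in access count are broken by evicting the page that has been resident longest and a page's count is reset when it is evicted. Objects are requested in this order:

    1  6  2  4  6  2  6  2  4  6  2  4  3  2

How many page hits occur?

9

1 → fault, frames [1]
6 → fault, frames [1, 6]
2 → fault, frames [1, 6, 2]
4 → fault, frames [1, 6, 2, 4]
6 → hit
2 → hit
6 → hit
2 → hit
4 → hit
6 → hit
2 → hit
4 → hit
3 → fault, evict 1, frames [6, 2, 4, 3]
2 → hit
Hits: 9.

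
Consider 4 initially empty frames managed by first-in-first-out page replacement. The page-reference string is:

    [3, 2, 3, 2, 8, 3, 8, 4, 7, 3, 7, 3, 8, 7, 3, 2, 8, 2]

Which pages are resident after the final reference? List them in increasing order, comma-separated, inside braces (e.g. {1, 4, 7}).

{2, 3, 7, 8}

3: fault, frames {3}
2: fault, frames {3,2}
3: hit
2: hit
8: fault, frames {3,2,8}
3: hit
8: hit
4: fault, frames {3,2,8,4}
7: fault, evict 3, frames {2,8,4,7}
3: fault, evict 2, frames {8,4,7,3}
7: hit
3: hit
8: hit
7: hit
3: hit
2: fault, evict 8, frames {4,7,3,2}
8: fault, evict 4, frames {7,3,2,8}
2: hit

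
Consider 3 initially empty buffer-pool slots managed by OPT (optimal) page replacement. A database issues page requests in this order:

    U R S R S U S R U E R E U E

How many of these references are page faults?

4

U: miss, frames {U}
R: miss, frames {U,R}
S: miss, frames {U,R,S}
R: hit
S: hit
U: hit
S: hit
R: hit
U: hit
E: miss, evict S, frames {U,R,E}
R: hit
E: hit
U: hit
E: hit
Page faults: 4.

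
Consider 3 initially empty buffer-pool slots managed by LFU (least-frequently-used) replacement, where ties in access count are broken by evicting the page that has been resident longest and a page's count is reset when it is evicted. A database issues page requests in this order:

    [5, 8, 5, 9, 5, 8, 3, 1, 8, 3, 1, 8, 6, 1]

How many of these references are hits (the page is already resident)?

5 -> miss, frames [5]
8 -> miss, frames [5, 8]
5 -> hit
9 -> miss, frames [5, 8, 9]
5 -> hit
8 -> hit
3 -> miss, evict 9, frames [5, 8, 3]
1 -> miss, evict 3, frames [5, 8, 1]
8 -> hit
3 -> miss, evict 1, frames [5, 8, 3]
1 -> miss, evict 3, frames [5, 8, 1]
8 -> hit
6 -> miss, evict 1, frames [5, 8, 6]
1 -> miss, evict 6, frames [5, 8, 1]
Hits: 5.

5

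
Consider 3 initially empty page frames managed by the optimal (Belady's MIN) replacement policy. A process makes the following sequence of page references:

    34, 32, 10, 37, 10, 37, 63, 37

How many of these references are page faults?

34 -> miss, frames [34]
32 -> miss, frames [34, 32]
10 -> miss, frames [34, 32, 10]
37 -> miss, evict 32, frames [34, 10, 37]
10 -> hit
37 -> hit
63 -> miss, evict 10, frames [34, 37, 63]
37 -> hit
Page faults: 5.

5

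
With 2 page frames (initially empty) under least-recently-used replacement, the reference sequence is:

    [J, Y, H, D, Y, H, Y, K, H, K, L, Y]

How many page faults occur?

J → fault, frames {J}
Y → fault, frames {J,Y}
H → fault, evict J, frames {Y,H}
D → fault, evict Y, frames {H,D}
Y → fault, evict H, frames {D,Y}
H → fault, evict D, frames {Y,H}
Y → hit
K → fault, evict H, frames {Y,K}
H → fault, evict Y, frames {K,H}
K → hit
L → fault, evict H, frames {K,L}
Y → fault, evict K, frames {L,Y}
Page faults: 10.

10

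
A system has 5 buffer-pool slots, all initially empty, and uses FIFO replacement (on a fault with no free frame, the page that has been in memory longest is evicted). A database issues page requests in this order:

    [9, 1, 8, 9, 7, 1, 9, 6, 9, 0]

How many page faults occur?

9 -> fault, frames {9}
1 -> fault, frames {9,1}
8 -> fault, frames {9,1,8}
9 -> hit
7 -> fault, frames {9,1,8,7}
1 -> hit
9 -> hit
6 -> fault, frames {9,1,8,7,6}
9 -> hit
0 -> fault, evict 9, frames {1,8,7,6,0}
Page faults: 6.

6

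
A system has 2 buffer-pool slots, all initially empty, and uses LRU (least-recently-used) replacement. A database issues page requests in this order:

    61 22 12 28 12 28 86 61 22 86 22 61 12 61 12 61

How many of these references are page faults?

10

61 → fault, frames [61]
22 → fault, frames [61, 22]
12 → fault, evict 61, frames [22, 12]
28 → fault, evict 22, frames [12, 28]
12 → hit
28 → hit
86 → fault, evict 12, frames [28, 86]
61 → fault, evict 28, frames [86, 61]
22 → fault, evict 86, frames [61, 22]
86 → fault, evict 61, frames [22, 86]
22 → hit
61 → fault, evict 86, frames [22, 61]
12 → fault, evict 22, frames [61, 12]
61 → hit
12 → hit
61 → hit
Page faults: 10.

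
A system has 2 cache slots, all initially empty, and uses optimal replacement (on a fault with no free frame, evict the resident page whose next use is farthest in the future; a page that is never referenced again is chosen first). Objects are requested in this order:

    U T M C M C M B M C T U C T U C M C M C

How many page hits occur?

9

U: miss, frames (U)
T: miss, frames (U T)
M: miss, evict U, frames (T M)
C: miss, evict T, frames (M C)
M: hit
C: hit
M: hit
B: miss, evict C, frames (M B)
M: hit
C: miss, evict B, frames (M C)
T: miss, evict M, frames (C T)
U: miss, evict T, frames (C U)
C: hit
T: miss, evict C, frames (U T)
U: hit
C: miss, evict T, frames (U C)
M: miss, evict U, frames (C M)
C: hit
M: hit
C: hit
Hits: 9.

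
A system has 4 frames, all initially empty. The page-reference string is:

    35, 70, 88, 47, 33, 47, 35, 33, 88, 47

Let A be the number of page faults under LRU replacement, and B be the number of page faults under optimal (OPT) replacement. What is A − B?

1

Under LRU: F F F F F . F . . . → 6 faults.
Under OPT: F F F F F . . . . . → 5 faults.
A − B = 6 − 5 = 1.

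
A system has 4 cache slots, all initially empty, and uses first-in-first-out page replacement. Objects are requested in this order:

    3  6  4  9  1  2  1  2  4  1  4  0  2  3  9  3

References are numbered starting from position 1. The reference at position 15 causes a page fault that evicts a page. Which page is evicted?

1

pos 1: 3: fault, frames {3}
pos 2: 6: fault, frames {3,6}
pos 3: 4: fault, frames {3,6,4}
pos 4: 9: fault, frames {3,6,4,9}
pos 5: 1: fault, evict 3, frames {6,4,9,1}
pos 6: 2: fault, evict 6, frames {4,9,1,2}
pos 7: 1: hit
pos 8: 2: hit
pos 9: 4: hit
pos 10: 1: hit
pos 11: 4: hit
pos 12: 0: fault, evict 4, frames {9,1,2,0}
pos 13: 2: hit
pos 14: 3: fault, evict 9, frames {1,2,0,3}
pos 15: 9: fault, evict 1, frames {2,0,3,9}
At position 15, page 1 is evicted.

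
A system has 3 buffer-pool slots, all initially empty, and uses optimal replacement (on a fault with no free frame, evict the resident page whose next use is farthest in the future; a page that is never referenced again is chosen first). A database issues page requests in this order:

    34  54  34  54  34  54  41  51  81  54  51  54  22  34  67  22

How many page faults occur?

8

34 -> fault, frames {34}
54 -> fault, frames {34,54}
34 -> hit
54 -> hit
34 -> hit
54 -> hit
41 -> fault, frames {34,54,41}
51 -> fault, evict 41, frames {34,54,51}
81 -> fault, evict 34, frames {54,51,81}
54 -> hit
51 -> hit
54 -> hit
22 -> fault, evict 81, frames {54,51,22}
34 -> fault, evict 51, frames {54,22,34}
67 -> fault, evict 34, frames {54,22,67}
22 -> hit
Page faults: 8.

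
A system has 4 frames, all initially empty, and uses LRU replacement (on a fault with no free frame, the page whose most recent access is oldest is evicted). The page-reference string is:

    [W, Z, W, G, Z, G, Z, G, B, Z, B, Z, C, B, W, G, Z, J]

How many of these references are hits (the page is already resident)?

W: miss, frames (W)
Z: miss, frames (W Z)
W: hit
G: miss, frames (Z W G)
Z: hit
G: hit
Z: hit
G: hit
B: miss, frames (W Z G B)
Z: hit
B: hit
Z: hit
C: miss, evict W, frames (G B Z C)
B: hit
W: miss, evict G, frames (Z C B W)
G: miss, evict Z, frames (C B W G)
Z: miss, evict C, frames (B W G Z)
J: miss, evict B, frames (W G Z J)
Hits: 9.

9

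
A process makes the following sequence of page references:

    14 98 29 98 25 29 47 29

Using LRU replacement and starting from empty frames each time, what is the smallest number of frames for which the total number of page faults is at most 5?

3

f=1: 8 faults
f=2: 6 faults
f=3: 5 faults
f=4: 5 faults
f=5: 5 faults
Smallest f with faults ≤ 5 is 3.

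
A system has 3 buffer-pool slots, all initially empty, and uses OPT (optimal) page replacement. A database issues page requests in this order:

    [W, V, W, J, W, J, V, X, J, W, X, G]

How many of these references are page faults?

W -> fault, frames (W)
V -> fault, frames (W V)
W -> hit
J -> fault, frames (W V J)
W -> hit
J -> hit
V -> hit
X -> fault, evict V, frames (W J X)
J -> hit
W -> hit
X -> hit
G -> fault, evict X, frames (W J G)
Page faults: 5.

5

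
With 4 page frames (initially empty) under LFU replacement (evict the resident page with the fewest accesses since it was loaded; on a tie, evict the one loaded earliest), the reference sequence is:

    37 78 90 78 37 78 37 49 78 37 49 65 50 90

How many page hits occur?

7

37 -> fault, frames {37}
78 -> fault, frames {37,78}
90 -> fault, frames {37,78,90}
78 -> hit
37 -> hit
78 -> hit
37 -> hit
49 -> fault, frames {37,78,90,49}
78 -> hit
37 -> hit
49 -> hit
65 -> fault, evict 90, frames {37,78,49,65}
50 -> fault, evict 65, frames {37,78,49,50}
90 -> fault, evict 50, frames {37,78,49,90}
Hits: 7.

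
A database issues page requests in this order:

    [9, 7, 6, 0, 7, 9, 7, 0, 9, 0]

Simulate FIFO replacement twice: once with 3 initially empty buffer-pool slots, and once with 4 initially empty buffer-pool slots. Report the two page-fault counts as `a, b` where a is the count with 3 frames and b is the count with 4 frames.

3 frames: F F F F . F F . . . → 6 faults.
4 frames: F F F F . . . . . . → 4 faults.
4 < 6: adding a frame reduced faults, as is typical.

6, 4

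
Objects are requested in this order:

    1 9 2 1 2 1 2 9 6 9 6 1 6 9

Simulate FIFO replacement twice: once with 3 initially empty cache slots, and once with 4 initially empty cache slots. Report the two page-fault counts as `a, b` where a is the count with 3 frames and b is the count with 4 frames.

6, 4

3 frames: F F F . . . . . F . . F . F → 6 faults.
4 frames: F F F . . . . . F . . . . . → 4 faults.
4 < 6: adding a frame reduced faults, as is typical.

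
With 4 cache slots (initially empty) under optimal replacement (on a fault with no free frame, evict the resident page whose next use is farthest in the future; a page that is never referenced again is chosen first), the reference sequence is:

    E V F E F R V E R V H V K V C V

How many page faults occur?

E -> miss, frames {E}
V -> miss, frames {E,V}
F -> miss, frames {E,V,F}
E -> hit
F -> hit
R -> miss, frames {E,V,F,R}
V -> hit
E -> hit
R -> hit
V -> hit
H -> miss, evict R, frames {E,V,F,H}
V -> hit
K -> miss, evict H, frames {E,V,F,K}
V -> hit
C -> miss, evict K, frames {E,V,F,C}
V -> hit
Page faults: 7.

7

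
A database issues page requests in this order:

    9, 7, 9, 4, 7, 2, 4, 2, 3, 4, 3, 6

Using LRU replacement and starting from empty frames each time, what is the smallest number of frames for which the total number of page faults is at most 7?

3

f=1: 12 faults
f=2: 9 faults
f=3: 6 faults
f=4: 6 faults
f=5: 6 faults
f=6: 6 faults
Smallest f with faults ≤ 7 is 3.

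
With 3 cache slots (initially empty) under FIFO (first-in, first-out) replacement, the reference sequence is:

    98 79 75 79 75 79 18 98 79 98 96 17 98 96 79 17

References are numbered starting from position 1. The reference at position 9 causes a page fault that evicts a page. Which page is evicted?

pos 1: 98 -> fault, frames {98}
pos 2: 79 -> fault, frames {98,79}
pos 3: 75 -> fault, frames {98,79,75}
pos 4: 79 -> hit
pos 5: 75 -> hit
pos 6: 79 -> hit
pos 7: 18 -> fault, evict 98, frames {79,75,18}
pos 8: 98 -> fault, evict 79, frames {75,18,98}
pos 9: 79 -> fault, evict 75, frames {18,98,79}
At position 9, page 75 is evicted.

75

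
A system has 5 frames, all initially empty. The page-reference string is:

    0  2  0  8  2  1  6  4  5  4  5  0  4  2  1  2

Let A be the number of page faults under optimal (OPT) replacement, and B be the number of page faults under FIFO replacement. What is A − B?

Under OPT: F F . F . F F F F . . . . . . . → 7 faults.
Under FIFO: F F . F . F F F F . . F . F F . → 10 faults.
A − B = 7 − 10 = -3.

-3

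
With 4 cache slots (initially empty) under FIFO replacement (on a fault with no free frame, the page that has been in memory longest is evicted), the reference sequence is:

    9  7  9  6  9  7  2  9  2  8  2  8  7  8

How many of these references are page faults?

9: miss, frames {9}
7: miss, frames {9,7}
9: hit
6: miss, frames {9,7,6}
9: hit
7: hit
2: miss, frames {9,7,6,2}
9: hit
2: hit
8: miss, evict 9, frames {7,6,2,8}
2: hit
8: hit
7: hit
8: hit
Page faults: 5.

5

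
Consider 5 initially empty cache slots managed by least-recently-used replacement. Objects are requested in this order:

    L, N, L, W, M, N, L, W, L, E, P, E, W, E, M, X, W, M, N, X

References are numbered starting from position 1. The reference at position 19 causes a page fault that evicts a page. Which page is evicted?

pos 1: L: fault, frames [L]
pos 2: N: fault, frames [L, N]
pos 3: L: hit
pos 4: W: fault, frames [N, L, W]
pos 5: M: fault, frames [N, L, W, M]
pos 6: N: hit
pos 7: L: hit
pos 8: W: hit
pos 9: L: hit
pos 10: E: fault, frames [M, N, W, L, E]
pos 11: P: fault, evict M, frames [N, W, L, E, P]
pos 12: E: hit
pos 13: W: hit
pos 14: E: hit
pos 15: M: fault, evict N, frames [L, P, W, E, M]
pos 16: X: fault, evict L, frames [P, W, E, M, X]
pos 17: W: hit
pos 18: M: hit
pos 19: N: fault, evict P, frames [E, X, W, M, N]
At position 19, page P is evicted.

P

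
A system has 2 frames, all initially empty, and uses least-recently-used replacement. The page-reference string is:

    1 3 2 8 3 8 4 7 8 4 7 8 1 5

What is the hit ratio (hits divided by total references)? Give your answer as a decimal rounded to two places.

1: miss, frames [1]
3: miss, frames [1, 3]
2: miss, evict 1, frames [3, 2]
8: miss, evict 3, frames [2, 8]
3: miss, evict 2, frames [8, 3]
8: hit
4: miss, evict 3, frames [8, 4]
7: miss, evict 8, frames [4, 7]
8: miss, evict 4, frames [7, 8]
4: miss, evict 7, frames [8, 4]
7: miss, evict 8, frames [4, 7]
8: miss, evict 4, frames [7, 8]
1: miss, evict 7, frames [8, 1]
5: miss, evict 8, frames [1, 5]
Hits: 1 of 14 references → 1/14 = 0.0714.

0.07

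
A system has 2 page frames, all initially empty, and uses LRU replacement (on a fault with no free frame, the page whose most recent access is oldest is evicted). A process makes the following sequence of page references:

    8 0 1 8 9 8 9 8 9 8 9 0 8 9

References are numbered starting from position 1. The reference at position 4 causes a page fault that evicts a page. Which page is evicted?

pos 1: 8 -> miss, frames (8)
pos 2: 0 -> miss, frames (8 0)
pos 3: 1 -> miss, evict 8, frames (0 1)
pos 4: 8 -> miss, evict 0, frames (1 8)
At position 4, page 0 is evicted.

0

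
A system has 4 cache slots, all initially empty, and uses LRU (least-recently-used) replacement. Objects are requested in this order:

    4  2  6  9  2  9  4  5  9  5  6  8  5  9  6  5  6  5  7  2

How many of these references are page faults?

4: miss, frames [4]
2: miss, frames [4, 2]
6: miss, frames [4, 2, 6]
9: miss, frames [4, 2, 6, 9]
2: hit
9: hit
4: hit
5: miss, evict 6, frames [2, 9, 4, 5]
9: hit
5: hit
6: miss, evict 2, frames [4, 9, 5, 6]
8: miss, evict 4, frames [9, 5, 6, 8]
5: hit
9: hit
6: hit
5: hit
6: hit
5: hit
7: miss, evict 8, frames [9, 6, 5, 7]
2: miss, evict 9, frames [6, 5, 7, 2]
Page faults: 9.

9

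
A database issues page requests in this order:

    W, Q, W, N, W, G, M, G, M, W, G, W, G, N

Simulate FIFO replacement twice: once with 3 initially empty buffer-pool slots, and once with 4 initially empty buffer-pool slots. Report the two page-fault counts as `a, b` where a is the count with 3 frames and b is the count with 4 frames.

3 frames: F F . F . F F . . F . . . F → 7 faults.
4 frames: F F . F . F F . . F . . . . → 6 faults.
6 < 7: adding a frame reduced faults, as is typical.

7, 6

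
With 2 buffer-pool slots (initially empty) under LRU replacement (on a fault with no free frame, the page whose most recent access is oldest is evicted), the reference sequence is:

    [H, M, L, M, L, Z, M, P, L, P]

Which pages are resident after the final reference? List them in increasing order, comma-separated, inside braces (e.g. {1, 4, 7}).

H → miss, frames (H)
M → miss, frames (H M)
L → miss, evict H, frames (M L)
M → hit
L → hit
Z → miss, evict M, frames (L Z)
M → miss, evict L, frames (Z M)
P → miss, evict Z, frames (M P)
L → miss, evict M, frames (P L)
P → hit

{L, P}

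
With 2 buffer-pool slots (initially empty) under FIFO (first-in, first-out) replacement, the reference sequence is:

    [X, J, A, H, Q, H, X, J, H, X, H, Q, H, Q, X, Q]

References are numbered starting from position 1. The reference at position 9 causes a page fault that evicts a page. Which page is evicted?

pos 1: X: miss, frames {X}
pos 2: J: miss, frames {X,J}
pos 3: A: miss, evict X, frames {J,A}
pos 4: H: miss, evict J, frames {A,H}
pos 5: Q: miss, evict A, frames {H,Q}
pos 6: H: hit
pos 7: X: miss, evict H, frames {Q,X}
pos 8: J: miss, evict Q, frames {X,J}
pos 9: H: miss, evict X, frames {J,H}
At position 9, page X is evicted.

X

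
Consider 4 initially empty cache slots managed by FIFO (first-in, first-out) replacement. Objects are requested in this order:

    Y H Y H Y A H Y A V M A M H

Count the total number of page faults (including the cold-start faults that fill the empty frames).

Y: miss, frames (Y)
H: miss, frames (Y H)
Y: hit
H: hit
Y: hit
A: miss, frames (Y H A)
H: hit
Y: hit
A: hit
V: miss, frames (Y H A V)
M: miss, evict Y, frames (H A V M)
A: hit
M: hit
H: hit
Page faults: 5.

5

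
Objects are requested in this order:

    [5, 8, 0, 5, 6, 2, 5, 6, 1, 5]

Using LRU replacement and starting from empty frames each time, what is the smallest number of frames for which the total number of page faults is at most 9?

3

f=1: 10 faults
f=2: 10 faults
f=3: 6 faults
f=4: 6 faults
f=5: 6 faults
f=6: 6 faults
Smallest f with faults ≤ 9 is 3.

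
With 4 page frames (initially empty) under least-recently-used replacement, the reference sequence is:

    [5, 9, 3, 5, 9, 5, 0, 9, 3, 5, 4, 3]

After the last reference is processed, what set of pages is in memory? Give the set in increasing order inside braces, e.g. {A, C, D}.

5: miss, frames (5)
9: miss, frames (5 9)
3: miss, frames (5 9 3)
5: hit
9: hit
5: hit
0: miss, frames (3 9 5 0)
9: hit
3: hit
5: hit
4: miss, evict 0, frames (9 3 5 4)
3: hit

{3, 4, 5, 9}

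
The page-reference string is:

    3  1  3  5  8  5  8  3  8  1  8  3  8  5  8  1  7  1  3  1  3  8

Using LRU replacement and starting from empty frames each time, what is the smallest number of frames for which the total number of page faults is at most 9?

4

f=1: 22 faults
f=2: 12 faults
f=3: 10 faults
f=4: 6 faults
f=5: 5 faults
Smallest f with faults ≤ 9 is 4.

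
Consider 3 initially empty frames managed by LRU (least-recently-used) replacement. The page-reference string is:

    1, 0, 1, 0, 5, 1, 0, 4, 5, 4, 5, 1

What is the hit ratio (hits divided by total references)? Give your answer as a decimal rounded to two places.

0.50

1: miss, frames {1}
0: miss, frames {1,0}
1: hit
0: hit
5: miss, frames {1,0,5}
1: hit
0: hit
4: miss, evict 5, frames {1,0,4}
5: miss, evict 1, frames {0,4,5}
4: hit
5: hit
1: miss, evict 0, frames {4,5,1}
Hits: 6 of 12 references → 6/12 = 0.5000.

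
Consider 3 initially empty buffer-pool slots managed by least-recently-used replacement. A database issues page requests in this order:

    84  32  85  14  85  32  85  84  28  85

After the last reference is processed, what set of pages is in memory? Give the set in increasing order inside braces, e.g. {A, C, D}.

84 → fault, frames {84}
32 → fault, frames {84,32}
85 → fault, frames {84,32,85}
14 → fault, evict 84, frames {32,85,14}
85 → hit
32 → hit
85 → hit
84 → fault, evict 14, frames {32,85,84}
28 → fault, evict 32, frames {85,84,28}
85 → hit

{28, 84, 85}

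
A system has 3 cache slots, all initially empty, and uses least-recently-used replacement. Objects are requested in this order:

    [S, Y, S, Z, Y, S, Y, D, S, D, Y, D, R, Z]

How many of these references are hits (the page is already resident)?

8

S: fault, frames [S]
Y: fault, frames [S, Y]
S: hit
Z: fault, frames [Y, S, Z]
Y: hit
S: hit
Y: hit
D: fault, evict Z, frames [S, Y, D]
S: hit
D: hit
Y: hit
D: hit
R: fault, evict S, frames [Y, D, R]
Z: fault, evict Y, frames [D, R, Z]
Hits: 8.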